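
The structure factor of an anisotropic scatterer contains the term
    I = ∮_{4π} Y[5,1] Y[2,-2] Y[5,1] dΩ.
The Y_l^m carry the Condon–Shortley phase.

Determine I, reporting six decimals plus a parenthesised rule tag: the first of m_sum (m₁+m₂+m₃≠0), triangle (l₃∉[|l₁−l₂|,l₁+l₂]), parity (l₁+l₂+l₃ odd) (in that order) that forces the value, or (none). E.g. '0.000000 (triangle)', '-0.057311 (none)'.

Rules hold: Σm=0, L=12 even, 3≤5≤7.
N = 11·5·11 = 605
Δ = 2!·8!·2!/13! = 1/38610
Racah Σ t=0..2: t=0:+1/2880 t=1:−1/576 t=2:+1/2880 = -1/960
⇒ 3j(5 2 5; 0 0 0)² = 10/429, sgn +1
Racah Σ t=0..0: t=0:+1/2304 = 1/2304
⇒ 3j(5 2 5; 1 -2 1)² = 5/143, sgn +1
4πI² = N·(3j₀)²·(3jₘ)² = 250/507
I = +1·√(0.493097/4π) = 0.19808933
No selection rule forces the value: the integral is nonzero (none).

0.198089 (none)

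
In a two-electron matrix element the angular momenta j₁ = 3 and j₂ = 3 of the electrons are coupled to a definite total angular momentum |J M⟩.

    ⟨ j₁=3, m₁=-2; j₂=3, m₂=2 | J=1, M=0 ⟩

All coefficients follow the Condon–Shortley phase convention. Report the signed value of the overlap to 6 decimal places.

+√(1/7) = +0.377964

√[3·5!1!1!/8! · 1!5!5!1!1!1!] = √(900/7)
  +(−1)^4/∏(4,1,1,1,0,0)! = 1/24  (running 1/24)
  +(−1)^5/∏(5,0,0,0,1,1)! = -1/120  (running 1/30)
⟨..|..⟩ = √(900/7)·(1/30) = +0.377964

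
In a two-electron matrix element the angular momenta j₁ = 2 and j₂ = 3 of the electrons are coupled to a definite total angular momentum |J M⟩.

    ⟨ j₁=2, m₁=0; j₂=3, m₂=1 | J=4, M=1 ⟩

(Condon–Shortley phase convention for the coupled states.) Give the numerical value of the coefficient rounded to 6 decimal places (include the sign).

-0.327327  (= −√(3/28))

√[9·1!3!5!/10! · 2!2!4!2!5!3!] = √(1728/7)
  +(−1)^0/∏(0,1,2,4,1,1)! = 1/48  (running 1/48)
  +(−1)^1/∏(1,0,1,3,2,2)! = -1/24  (running -1/48)
⟨..|..⟩ = √(1728/7)·(-1/48) = -0.327327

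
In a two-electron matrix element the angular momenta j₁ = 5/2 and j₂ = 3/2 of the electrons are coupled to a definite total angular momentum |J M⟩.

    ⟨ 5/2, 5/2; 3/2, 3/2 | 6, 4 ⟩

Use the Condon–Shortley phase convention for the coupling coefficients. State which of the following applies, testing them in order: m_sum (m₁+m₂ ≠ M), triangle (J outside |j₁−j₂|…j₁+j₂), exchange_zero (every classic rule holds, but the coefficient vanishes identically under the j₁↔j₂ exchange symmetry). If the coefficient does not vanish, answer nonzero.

triangle

m-sum: m₁+m₂ = 5/2+3/2 = 4, M = 4  ✓
triangle: need |j₁−j₂| ≤ J ≤ j₁+j₂, i.e. J ∈ [1, 4]; J = 6 is outside ✗ ⇒ coefficient is 0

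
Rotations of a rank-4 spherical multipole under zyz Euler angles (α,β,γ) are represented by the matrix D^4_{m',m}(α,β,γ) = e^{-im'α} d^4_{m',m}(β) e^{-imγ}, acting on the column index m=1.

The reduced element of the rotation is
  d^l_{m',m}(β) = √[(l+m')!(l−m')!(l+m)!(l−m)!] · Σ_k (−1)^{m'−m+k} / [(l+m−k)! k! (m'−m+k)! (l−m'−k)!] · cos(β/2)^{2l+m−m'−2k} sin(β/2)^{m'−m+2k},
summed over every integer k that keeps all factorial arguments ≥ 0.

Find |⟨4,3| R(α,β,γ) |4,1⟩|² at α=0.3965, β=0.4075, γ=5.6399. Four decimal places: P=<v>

D^4_{3,1}(0.3965,0.4075,5.6399) = e^{-i·3·0.3965}·d^4_{3,1}(0.4075)·e^{-i·1·5.6399}. Compute d first:
Half-angle: c=0.979315, s=0.202343. N=√(5040·1·120·6)=1904.940944
k: max(0,(1)−(3))=0 … min(4+(1),4−(3))=1
  k=0: (−1)^2·1904.9409/(240)·0.9793^6·0.2023^2 = +0.286669
  k=1: (−1)^3·1904.9409/(144)·0.9793^4·0.2023^4 = -0.020397
d^4_{3,1}(0.4075) = +0.286669 -0.020397 = +0.266272
|D^4_{3,1}|² = |d^4_{3,1}(β)|² = (+0.266272)² = 0.070901 (the z-rotation phases have unit modulus)

P=0.0709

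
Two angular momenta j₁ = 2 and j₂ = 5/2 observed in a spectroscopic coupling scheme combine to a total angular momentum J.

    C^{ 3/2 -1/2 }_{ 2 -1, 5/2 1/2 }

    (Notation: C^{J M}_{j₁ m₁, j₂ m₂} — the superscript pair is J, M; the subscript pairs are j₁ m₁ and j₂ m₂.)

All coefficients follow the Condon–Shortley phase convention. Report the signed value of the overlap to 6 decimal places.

triangle: 3!·1!·2!/7! = 12/5040
(j±m)!: 1!·3!·3!·2!·1!·2! = 144
prefactor² = (2J+1)·Δ·N² = 48/35
  k=2: +1/(2!·1!·1!·1!·0!·1!) = 1/2
  k=3: −1/(3!·0!·0!·0!·1!·2!) = -1/12
Σ = 5/12  ⇒  CG² = 48/35·(5/12)² = 5/21
CG = +√(5/21) = +0.487950

+0.487950  (= +√(5/21))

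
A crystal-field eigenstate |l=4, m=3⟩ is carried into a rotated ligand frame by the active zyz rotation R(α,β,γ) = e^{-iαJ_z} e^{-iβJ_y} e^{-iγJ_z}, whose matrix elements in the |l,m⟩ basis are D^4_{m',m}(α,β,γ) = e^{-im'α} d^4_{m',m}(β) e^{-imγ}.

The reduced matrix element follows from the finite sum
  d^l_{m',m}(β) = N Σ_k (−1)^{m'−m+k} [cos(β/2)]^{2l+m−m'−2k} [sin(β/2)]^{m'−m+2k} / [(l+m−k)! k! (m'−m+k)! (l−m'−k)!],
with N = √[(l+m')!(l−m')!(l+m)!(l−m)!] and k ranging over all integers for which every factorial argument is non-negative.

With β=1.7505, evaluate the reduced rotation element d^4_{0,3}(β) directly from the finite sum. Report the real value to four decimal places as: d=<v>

d^4_{0,3}(β=1.7505) via the finite sum:
c=cos(1.750500/2)=0.640805, s=sin(1.750500/2)=0.767704; N=√[24·24·5040·1]=1703.830978
Admissible k: 3..4 (factorial args all ≥0)
  k=3: (−1)^0·1703.8310/(144)·0.6408^5·0.7677^3 = +0.578461
  k=4: (−1)^1·1703.8310/(144)·0.6408^3·0.7677^5 = -0.830252
d^4_{0,3}(1.7505) = +0.578461 -0.830252 = -0.251791

d=-0.2518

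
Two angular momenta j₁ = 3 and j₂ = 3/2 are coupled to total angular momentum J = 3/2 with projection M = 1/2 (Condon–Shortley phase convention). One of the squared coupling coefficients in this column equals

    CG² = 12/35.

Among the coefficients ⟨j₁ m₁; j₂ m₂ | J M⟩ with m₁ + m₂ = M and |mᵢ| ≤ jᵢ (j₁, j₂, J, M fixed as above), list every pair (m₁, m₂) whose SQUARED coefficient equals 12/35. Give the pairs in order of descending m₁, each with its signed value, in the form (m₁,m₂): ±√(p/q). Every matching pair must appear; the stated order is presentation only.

(1,-1/2): −√(12/35)

Admissible pairs with m₁+m₂ = M = 1/2: (-1,3/2), (0,1/2), (1,-1/2), (2,-3/2)
  (m₁,m₂)=(2,-3/2): CG² = 2/7, CG = +√(2/7)
  (m₁,m₂)=(1,-1/2): CG² = 12/35, CG = −√(12/35)   ← matches the target
  (m₁,m₂)=(0,1/2): CG² = 9/35, CG = +√(9/35)
  (m₁,m₂)=(-1,3/2): CG² = 4/35, CG = −√(4/35)
Pairs with CG² = 12/35: (1,-1/2): −√(12/35)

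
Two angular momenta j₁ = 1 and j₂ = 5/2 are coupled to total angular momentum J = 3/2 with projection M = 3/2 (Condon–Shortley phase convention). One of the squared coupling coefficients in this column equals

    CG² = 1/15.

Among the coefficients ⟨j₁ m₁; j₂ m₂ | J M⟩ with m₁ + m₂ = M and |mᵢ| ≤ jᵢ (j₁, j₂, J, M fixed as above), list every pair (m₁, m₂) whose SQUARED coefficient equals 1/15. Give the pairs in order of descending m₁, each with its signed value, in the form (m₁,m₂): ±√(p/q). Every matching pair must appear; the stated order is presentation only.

Admissible pairs with m₁+m₂ = M = 3/2: (-1,5/2), (0,3/2), (1,1/2)
  (m₁,m₂)=(1,1/2): CG² = 1/15, CG = +√(1/15)   ← matches the target
  (m₁,m₂)=(0,3/2): CG² = 4/15, CG = −√(4/15)
  (m₁,m₂)=(-1,5/2): CG² = 2/3, CG = +√(2/3)
Pairs with CG² = 1/15: (1,1/2): +√(1/15)

(1,1/2): +√(1/15)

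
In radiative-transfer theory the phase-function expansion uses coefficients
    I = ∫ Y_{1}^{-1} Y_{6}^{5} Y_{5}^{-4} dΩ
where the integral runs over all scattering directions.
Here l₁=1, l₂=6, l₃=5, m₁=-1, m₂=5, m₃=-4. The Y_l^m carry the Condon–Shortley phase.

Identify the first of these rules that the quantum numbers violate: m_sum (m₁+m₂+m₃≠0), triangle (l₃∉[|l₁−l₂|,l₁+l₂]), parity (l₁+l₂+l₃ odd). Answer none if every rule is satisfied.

azimuthal sum: -1 + 5 − 4 = 0  ✓
5 ≤ 5 ≤ 7 (triangle on l)  ✓
L = 1 + 6 + 5 = 12 (even)  ✓

none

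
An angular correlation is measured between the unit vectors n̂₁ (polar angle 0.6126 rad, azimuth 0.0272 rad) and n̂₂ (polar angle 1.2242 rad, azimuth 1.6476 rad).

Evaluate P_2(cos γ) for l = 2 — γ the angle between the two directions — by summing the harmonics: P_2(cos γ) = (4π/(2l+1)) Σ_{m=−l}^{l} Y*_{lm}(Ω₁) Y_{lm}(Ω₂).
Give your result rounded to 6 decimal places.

-0.405415

Expand P_2 via completeness: Σ_{m} conj(Y_{2,m}) at Ω₁ times Y_{2,m} at Ω₂ —
  m=-2: Y*=0.12752 + 0.00694j  Y=-0.33768 + 0.05228j  product -0.04342 + 0.00432j
  m=-1: Y*=0.36330 + 0.00988j  Y=-0.01894 - 0.24610j  product -0.00445 - 0.08960j
  m=+0: Y*=0.31796 + 0.00000j  Y=-0.20621 + 0.00000j  product -0.06557 + 0.00000j
  m=+1: Y*=-0.36330 + 0.00988j  Y=0.01894 - 0.24610j  product -0.00445 + 0.08960j
  m=+2: Y*=0.12752 - 0.00694j  Y=-0.33768 - 0.05228j  product -0.04342 - 0.00432j
Σ over m = -0.16131 + 0.00000j; ×(4π/5) → -0.40541 + 0.00000j. Real part: -0.405415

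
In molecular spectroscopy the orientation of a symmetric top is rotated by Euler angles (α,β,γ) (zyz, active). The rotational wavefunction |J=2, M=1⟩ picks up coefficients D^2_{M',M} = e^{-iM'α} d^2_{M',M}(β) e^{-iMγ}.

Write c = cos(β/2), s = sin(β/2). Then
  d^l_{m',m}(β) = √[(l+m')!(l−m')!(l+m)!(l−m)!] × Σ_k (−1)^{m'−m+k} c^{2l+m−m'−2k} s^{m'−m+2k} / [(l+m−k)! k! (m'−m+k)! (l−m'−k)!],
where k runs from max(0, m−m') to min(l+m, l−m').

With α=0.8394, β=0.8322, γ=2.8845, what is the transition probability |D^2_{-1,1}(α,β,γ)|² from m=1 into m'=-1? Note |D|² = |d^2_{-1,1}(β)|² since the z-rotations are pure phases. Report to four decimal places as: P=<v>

Split into d^2_{-1,1}(β=0.8322) × two z-phases.
c=cos(0.832200/2)=0.914672, s=sin(0.832200/2)=0.404196; N=√[1·6·6·1]=6.000000
Admissible k: 2..3 (factorial args all ≥0)
  k=2: (−1)^0·6.0000/(2)·0.9147^2·0.4042^2 = +0.410050
  k=3: (−1)^1·6.0000/(6)·0.9147^0·0.4042^4 = -0.026691
d^2_{-1,1}(0.8322) = +0.410050 -0.026691 = +0.383359
|D^2_{-1,1}|² = |d^2_{-1,1}(β)|² = (+0.383359)² = 0.146964 (the z-rotation phases have unit modulus)

P=0.1470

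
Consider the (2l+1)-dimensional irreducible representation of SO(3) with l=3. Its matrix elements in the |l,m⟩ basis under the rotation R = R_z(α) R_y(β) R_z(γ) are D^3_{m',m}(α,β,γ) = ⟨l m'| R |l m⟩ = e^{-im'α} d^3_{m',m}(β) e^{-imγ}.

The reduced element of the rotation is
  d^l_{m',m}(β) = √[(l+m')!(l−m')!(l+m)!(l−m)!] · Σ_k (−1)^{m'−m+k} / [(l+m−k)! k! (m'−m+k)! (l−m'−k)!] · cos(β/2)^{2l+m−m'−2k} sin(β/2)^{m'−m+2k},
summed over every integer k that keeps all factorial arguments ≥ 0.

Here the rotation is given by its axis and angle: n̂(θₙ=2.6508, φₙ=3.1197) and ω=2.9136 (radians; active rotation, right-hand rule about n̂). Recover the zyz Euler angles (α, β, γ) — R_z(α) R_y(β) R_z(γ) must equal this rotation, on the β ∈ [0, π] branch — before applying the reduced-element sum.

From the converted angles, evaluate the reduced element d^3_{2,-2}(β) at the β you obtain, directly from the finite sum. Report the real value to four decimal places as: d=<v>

Axis–angle → zyz. n̂ = (sinθₙcosφₙ, sinθₙsinφₙ, cosθₙ) = (-0.471212, +0.010318, -0.881960), ω = 2.9136.
R = I cosω + sinω [n̂]ₓ + (1−cosω) n̂n̂ᵀ gives
  R = [-0.535786, +0.189745, +0.822758; -0.208941, -0.973912, +0.088540; +0.818093, -0.124469, +0.561454]
β = atan2(√(R₁₃²+R₂₃²), R₃₃) = 0.974655; α = atan2(R₂₃, R₁₃) mod 2π = 0.107202; γ = atan2(R₃₂, −R₃₁) mod 2π = 3.292580
d^3_{2,-2}(β=0.9747) via the finite sum:
With c≡cos(β/2)=0.883588 and s≡sin(β/2)=0.468266, N=[120·1·1·120]^{1/2}=120.000000
Admissible k: 0..1 (factorial args all ≥0)
  k=0: (−1)^4·120.0000/(24)·0.8836^2·0.4683^4 = +0.187689
  k=1: (−1)^5·120.0000/(120)·0.8836^0·0.4683^6 = -0.010543
d^3_{2,-2}(0.9747) = +0.187689 -0.010543 = +0.177147

d=0.1771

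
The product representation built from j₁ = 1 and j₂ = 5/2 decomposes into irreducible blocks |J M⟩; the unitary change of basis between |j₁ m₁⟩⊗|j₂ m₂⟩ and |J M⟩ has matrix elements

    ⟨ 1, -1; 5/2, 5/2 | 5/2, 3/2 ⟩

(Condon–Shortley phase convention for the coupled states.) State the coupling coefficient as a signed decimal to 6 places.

-0.534522

j₁+j₂−J=1  J+j₁−j₂=1  J−j₁+j₂=4  j₁+j₂+J+1=7
(j₁±m₁, j₂±m₂, J±M) = (0,2,5,0,4,1)
P² = 1152/7
sum k=1..1:
  [1] −1/24 = -1/24
S = -1/24
C² = P²·S² = 2/7 ; C = -0.534522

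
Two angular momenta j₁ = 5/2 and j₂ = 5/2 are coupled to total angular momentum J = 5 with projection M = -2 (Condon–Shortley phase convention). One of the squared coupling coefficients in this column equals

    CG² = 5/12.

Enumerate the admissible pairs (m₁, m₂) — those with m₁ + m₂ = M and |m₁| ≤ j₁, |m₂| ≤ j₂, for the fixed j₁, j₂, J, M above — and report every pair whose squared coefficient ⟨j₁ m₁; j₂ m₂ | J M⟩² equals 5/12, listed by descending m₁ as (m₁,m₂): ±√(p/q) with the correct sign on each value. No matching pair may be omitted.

Admissible pairs with m₁+m₂ = M = -2: (-5/2,1/2), (-3/2,-1/2), (-1/2,-3/2), (1/2,-5/2)
  (m₁,m₂)=(1/2,-5/2): CG² = 1/12, CG = +√(1/12)
  (m₁,m₂)=(-1/2,-3/2): CG² = 5/12, CG = +√(5/12)   ← matches the target
  (m₁,m₂)=(-3/2,-1/2): CG² = 5/12, CG = +√(5/12)   ← matches the target
  (m₁,m₂)=(-5/2,1/2): CG² = 1/12, CG = +√(1/12)
Pairs with CG² = 5/12: (-1/2,-3/2): +√(5/12); (-3/2,-1/2): +√(5/12)

(-1/2,-3/2): +√(5/12); (-3/2,-1/2): +√(5/12)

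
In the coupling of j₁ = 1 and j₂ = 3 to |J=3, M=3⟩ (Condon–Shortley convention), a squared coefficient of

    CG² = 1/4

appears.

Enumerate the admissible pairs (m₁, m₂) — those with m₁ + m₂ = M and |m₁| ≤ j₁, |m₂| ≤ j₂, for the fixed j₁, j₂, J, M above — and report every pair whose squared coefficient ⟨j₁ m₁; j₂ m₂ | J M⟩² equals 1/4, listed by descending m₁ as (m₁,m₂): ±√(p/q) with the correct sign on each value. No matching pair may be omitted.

Admissible pairs with m₁+m₂ = M = 3: (0,3), (1,2)
  (m₁,m₂)=(1,2): CG² = 1/4, CG = +√(1/4)   ← matches the target
  (m₁,m₂)=(0,3): CG² = 3/4, CG = −√(3/4)
Pairs with CG² = 1/4: (1,2): +√(1/4)

(1,2): +√(1/4)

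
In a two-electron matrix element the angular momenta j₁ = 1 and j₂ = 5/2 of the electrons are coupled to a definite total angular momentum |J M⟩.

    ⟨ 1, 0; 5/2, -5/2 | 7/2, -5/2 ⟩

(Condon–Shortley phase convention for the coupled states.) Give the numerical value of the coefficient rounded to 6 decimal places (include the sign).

√[8·0!2!5!/8! · 1!1!0!5!1!6!] = √(28800/7)
  +(−1)^0/∏(0,0,1,0,1,5)! = 1/120  (running 1/120)
⟨..|..⟩ = √(28800/7)·(1/120) = +0.534522

+√(2/7) ≈ +0.534522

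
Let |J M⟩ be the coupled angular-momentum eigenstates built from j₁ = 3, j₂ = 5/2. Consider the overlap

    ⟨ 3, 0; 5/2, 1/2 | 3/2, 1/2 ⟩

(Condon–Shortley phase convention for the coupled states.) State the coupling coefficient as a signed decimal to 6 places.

triangle: 4!×2!×1!/8! = 48/40320
(j±m)!: 3!×3!×3!×2!×2!×1! = 864
prefactor² = (2J+1)×Δ×N² = 144/35
  k=2: +1/(2!×2!×1!×1!×1!×0!) = 1/4
  k=3: −1/(3!×1!×0!×0!×2!×1!) = -1/12
Σ = 1/6  ⇒  CG² = 144/35×(1/6)² = 4/35
CG = +√(4/35) = +0.338062

+√(4/35) ≈ +0.338062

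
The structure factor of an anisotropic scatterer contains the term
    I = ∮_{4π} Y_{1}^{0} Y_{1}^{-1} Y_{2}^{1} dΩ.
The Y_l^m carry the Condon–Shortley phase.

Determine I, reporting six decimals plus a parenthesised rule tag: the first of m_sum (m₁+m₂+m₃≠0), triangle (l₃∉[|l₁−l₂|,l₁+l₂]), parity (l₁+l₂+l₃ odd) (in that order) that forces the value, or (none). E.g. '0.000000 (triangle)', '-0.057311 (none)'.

Checks pass: Σm=0; 4 even; l₃=2∈[0,2].
(2·1+1)(2·1+1)(2·2+1) = 45
Δ: 0! 2! 2! / 5! → 1/30
sum: t=0:+1/1 = 1/1
3j²(1 1 2; 0 0 0) = Δ·Π!·Σ² = 2/15  (sign +1)
sum: t=0:+1/2 = 1/2
3j²(1 1 2; 0 -1 1) = Δ·Π!·Σ² = 1/10  (sign -1)
combine: 4πI² = 45·2/15·1/10 = 3/5
take √, sign -1: I = -0.21850969
No selection rule forces the value: the integral is nonzero (none).

-0.218510 (none)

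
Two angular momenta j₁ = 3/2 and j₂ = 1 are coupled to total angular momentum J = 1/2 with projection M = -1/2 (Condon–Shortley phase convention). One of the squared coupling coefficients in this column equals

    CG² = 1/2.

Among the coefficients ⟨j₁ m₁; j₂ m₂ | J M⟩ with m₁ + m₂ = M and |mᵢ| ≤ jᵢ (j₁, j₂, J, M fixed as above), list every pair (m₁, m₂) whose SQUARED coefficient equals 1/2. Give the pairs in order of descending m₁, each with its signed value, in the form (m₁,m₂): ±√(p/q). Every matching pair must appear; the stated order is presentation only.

Admissible pairs with m₁+m₂ = M = -1/2: (-3/2,1), (-1/2,0), (1/2,-1)
  (m₁,m₂)=(1/2,-1): CG² = 1/6, CG = +√(1/6)
  (m₁,m₂)=(-1/2,0): CG² = 1/3, CG = −√(1/3)
  (m₁,m₂)=(-3/2,1): CG² = 1/2, CG = +√(1/2)   ← matches the target
Pairs with CG² = 1/2: (-3/2,1): +√(1/2)

(-3/2,1): +√(1/2)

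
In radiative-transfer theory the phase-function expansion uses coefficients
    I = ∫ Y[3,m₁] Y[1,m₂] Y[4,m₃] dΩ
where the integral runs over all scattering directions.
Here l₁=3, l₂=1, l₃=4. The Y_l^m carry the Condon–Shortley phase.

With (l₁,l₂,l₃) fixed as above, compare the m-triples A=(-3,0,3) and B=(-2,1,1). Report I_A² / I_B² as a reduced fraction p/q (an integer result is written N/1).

7/3

Same 3,1,4: normalisation and zero-m 3j drop out of the ratio.
A: Δ: 0! 6! 2! / 9! → 1/252; sum: t=0:+1/720 = 1/720; 3j²(3 1 4; -3 0 3) = Δ·Π!·Σ² = 1/36  (sign -1)
B: Δ: 0! 6! 2! / 9! → 1/252; sum: t=0:+1/240 = 1/240; 3j²(3 1 4; -2 1 1) = Δ·Π!·Σ² = 1/84  (sign -1)
I_A²/I_B² = (1/36)/(1/84) = 7/3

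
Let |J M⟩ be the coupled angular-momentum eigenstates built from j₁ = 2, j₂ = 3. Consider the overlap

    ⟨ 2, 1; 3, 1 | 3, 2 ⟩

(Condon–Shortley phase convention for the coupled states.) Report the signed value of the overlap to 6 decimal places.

√[7·2!2!4!/9! · 3!1!4!2!5!1!] = √(64)
  +(−1)^0/∏(0,2,1,4,1,0)! = 1/48  (running 1/48)
  +(−1)^1/∏(1,1,0,3,2,1)! = -1/12  (running -1/16)
⟨..|..⟩ = √(64)·(-1/16) = -0.500000

−√(1/4) = -0.500000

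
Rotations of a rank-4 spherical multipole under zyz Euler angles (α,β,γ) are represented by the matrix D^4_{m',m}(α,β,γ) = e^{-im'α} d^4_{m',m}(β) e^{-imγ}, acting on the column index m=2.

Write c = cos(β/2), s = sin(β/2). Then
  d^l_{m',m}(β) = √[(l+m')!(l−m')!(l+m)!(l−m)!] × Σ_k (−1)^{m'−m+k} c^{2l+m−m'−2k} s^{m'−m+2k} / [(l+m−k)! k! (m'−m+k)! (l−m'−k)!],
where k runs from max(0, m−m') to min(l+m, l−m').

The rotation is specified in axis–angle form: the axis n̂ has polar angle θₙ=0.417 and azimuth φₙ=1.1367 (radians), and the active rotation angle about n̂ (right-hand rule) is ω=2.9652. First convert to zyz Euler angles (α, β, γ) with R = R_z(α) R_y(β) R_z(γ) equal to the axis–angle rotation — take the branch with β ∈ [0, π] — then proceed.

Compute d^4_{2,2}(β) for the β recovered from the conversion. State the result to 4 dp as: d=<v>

d=-0.3764

Axis–angle → zyz. n̂ = (sinθₙcosφₙ, sinθₙsinφₙ, cosθₙ) = (+0.170347, +0.367454, +0.914308), ω = 2.9652.
R = I cosω + sinω [n̂]ₓ + (1−cosω) n̂n̂ᵀ gives
  R = [-0.926897, -0.036224, +0.373564; +0.284661, -0.716533, +0.636827; +0.244603, +0.696612, +0.674464]
β = atan2(√(R₁₃²+R₂₃²), R₃₃) = 0.830558; α = atan2(R₂₃, R₁₃) mod 2π = 1.040287; γ = atan2(R₃₂, −R₃₁) mod 2π = 1.908479
d^4_{2,2}(β=0.8306) via the finite sum:
With c≡cos(β/2)=0.915004 and s≡sin(β/2)=0.403445, N=[720·2·720·2]^{1/2}=1440.000000
Admissible k: 0..2 (factorial args all ≥0)
  k=0: (−1)^0·1440.0000/(1440)·0.9150^8·0.4034^0 = +0.491341
  k=1: (−1)^1·1440.0000/(120)·0.9150^6·0.4034^2 = -1.146272
  k=2: (−1)^2·1440.0000/(96)·0.9150^4·0.4034^4 = +0.278561
d^4_{2,2}(0.8306) = +0.491341 -1.146272 +0.278561 = -0.376369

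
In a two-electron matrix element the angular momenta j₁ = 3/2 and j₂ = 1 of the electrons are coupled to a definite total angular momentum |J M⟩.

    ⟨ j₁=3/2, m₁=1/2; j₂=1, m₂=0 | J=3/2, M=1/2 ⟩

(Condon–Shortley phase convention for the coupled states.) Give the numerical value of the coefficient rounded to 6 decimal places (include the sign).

triangle: 1!·2!·1!/5! = 2/120
(j±m)!: 2!·1!·1!·1!·2!·1! = 4
prefactor² = (2J+1)·Δ·N² = 4/15
  k=0: +1/(0!·1!·1!·1!·1!·0!) = 1
  k=1: −1/(1!·0!·0!·0!·2!·1!) = -1/2
Σ = 1/2  ⇒  CG² = 4/15·(1/2)² = 1/15
CG = +√(1/15) = +0.258199

+√(1/15) = +0.258199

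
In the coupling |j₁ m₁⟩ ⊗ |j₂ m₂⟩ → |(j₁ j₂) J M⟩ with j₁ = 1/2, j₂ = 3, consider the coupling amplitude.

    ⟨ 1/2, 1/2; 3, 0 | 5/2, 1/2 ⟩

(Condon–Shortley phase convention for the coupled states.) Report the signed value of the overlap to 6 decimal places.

j₁+j₂−J=1  J+j₁−j₂=0  J−j₁+j₂=5  j₁+j₂+J+1=7
(j₁±m₁, j₂±m₂, J±M) = (1,0,3,3,3,2)
P² = 432/7
sum k=0..0:
  [0] +1/12 = 1/12
S = 1/12
C² = P²·S² = 3/7 ; C = +0.654654

+0.654654  (= +√(3/7))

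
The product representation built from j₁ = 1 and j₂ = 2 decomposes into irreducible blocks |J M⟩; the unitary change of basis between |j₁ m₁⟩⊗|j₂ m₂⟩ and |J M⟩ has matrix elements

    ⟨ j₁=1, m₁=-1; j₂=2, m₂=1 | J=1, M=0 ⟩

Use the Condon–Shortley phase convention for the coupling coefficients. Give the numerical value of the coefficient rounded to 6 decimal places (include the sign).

j₁+j₂−J=2  J+j₁−j₂=0  J−j₁+j₂=2  j₁+j₂+J+1=5
(j₁±m₁, j₂±m₂, J±M) = (0,2,3,1,1,1)
P² = 6/5
sum k=2..2:
  [2] +1/2 = 1/2
S = 1/2
C² = P²·S² = 3/10 ; C = +0.547723

+√(3/10) ≈ +0.547723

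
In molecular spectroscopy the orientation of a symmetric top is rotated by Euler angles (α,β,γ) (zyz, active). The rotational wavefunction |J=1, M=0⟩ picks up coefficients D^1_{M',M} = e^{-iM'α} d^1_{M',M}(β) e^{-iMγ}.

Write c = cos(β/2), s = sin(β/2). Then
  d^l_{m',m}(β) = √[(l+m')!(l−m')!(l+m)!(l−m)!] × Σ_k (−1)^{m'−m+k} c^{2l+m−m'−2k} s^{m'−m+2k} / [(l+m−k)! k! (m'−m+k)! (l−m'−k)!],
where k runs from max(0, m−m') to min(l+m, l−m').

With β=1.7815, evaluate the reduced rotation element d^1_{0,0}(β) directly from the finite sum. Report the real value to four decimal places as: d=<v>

d^1_{0,0}(β=1.7815) via the finite sum:
c=cos(1.781500/2)=0.628829, s=sin(1.781500/2)=0.777544; N=√[1·1·1·1]=1.000000
k∈{0,1} keeps every argument non-negative
  k=0: (−1)^0·1.0000/(1)·0.6288^2·0.7775^0 = +0.395426
  k=1: (−1)^1·1.0000/(1)·0.6288^0·0.7775^2 = -0.604574
d^1_{0,0}(1.7815) = +0.395426 -0.604574 = -0.209148

d=-0.2091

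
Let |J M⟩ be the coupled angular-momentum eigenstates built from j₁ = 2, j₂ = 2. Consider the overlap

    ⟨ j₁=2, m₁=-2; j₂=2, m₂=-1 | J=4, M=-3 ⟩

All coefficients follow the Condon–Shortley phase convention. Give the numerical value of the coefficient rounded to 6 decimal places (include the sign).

√[9·0!4!4!/9! · 0!4!1!3!1!7!] = √(10368)
  +(−1)^0/∏(0,0,4,1,0,3)! = 1/144  (running 1/144)
⟨..|..⟩ = √(10368)·(1/144) = +0.707107

+√(1/2) ≈ +0.707107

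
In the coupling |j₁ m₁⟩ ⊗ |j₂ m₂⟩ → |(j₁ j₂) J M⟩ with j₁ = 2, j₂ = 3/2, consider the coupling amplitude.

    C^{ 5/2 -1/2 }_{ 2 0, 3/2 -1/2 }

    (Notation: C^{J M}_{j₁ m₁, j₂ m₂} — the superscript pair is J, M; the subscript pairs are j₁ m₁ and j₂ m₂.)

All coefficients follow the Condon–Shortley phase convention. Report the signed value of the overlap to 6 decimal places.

√[6·1!3!2!/7! · 2!2!1!2!2!3!] = √(48/35)
  +(−1)^0/∏(0,1,2,1,1,1)! = 1/2  (running 1/2)
  +(−1)^1/∏(1,0,1,0,2,2)! = -1/4  (running 1/4)
⟨..|..⟩ = √(48/35)·(1/4) = +0.292770

+√(3/35) = +0.292770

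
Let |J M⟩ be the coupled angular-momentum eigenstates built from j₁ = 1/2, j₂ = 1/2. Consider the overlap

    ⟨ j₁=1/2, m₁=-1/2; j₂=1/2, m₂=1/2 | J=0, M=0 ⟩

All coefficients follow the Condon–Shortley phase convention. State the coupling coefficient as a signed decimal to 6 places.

−√(1/2) = -0.707107

j₁+j₂−J=1  J+j₁−j₂=0  J−j₁+j₂=0  j₁+j₂+J+1=2
(j₁±m₁, j₂±m₂, J±M) = (0,1,1,0,0,0)
P² = 1/2
sum k=1..1:
  [1] −1/1 = -1
S = -1
C² = P²·S² = 1/2 ; C = -0.707107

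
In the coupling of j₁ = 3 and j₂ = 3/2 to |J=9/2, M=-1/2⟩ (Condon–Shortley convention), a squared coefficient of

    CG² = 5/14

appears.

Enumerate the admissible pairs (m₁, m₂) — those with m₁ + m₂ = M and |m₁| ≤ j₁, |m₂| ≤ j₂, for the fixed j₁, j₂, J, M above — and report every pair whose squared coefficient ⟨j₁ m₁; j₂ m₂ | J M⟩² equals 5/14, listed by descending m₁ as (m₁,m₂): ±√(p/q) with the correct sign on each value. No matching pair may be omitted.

Admissible pairs with m₁+m₂ = M = -1/2: (-2,3/2), (-1,1/2), (0,-1/2), (1,-3/2)
  (m₁,m₂)=(1,-3/2): CG² = 5/42, CG = +√(5/42)
  (m₁,m₂)=(0,-1/2): CG² = 10/21, CG = +√(10/21)
  (m₁,m₂)=(-1,1/2): CG² = 5/14, CG = +√(5/14)   ← matches the target
  (m₁,m₂)=(-2,3/2): CG² = 1/21, CG = +√(1/21)
Pairs with CG² = 5/14: (-1,1/2): +√(5/14)

(-1,1/2): +√(5/14)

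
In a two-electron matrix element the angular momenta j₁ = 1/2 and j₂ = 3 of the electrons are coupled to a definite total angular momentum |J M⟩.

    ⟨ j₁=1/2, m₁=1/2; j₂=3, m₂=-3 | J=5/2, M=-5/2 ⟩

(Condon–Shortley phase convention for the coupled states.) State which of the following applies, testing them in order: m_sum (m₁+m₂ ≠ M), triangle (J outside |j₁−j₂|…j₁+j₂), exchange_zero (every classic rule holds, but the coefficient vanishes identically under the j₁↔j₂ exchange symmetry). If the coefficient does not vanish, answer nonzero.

nonzero

m-sum: m₁+m₂ = 1/2+(-3) = -5/2, M = -5/2  ✓
triangle: |j₁−j₂| = 5/2 ≤ J = 5/2 ≤ j₁+j₂ = 7/2  ✓
exchange: j₁≠j₂ or m₁≠m₂ — the exchange symmetry imposes no constraint here
value check: CG = +√(6/7) = +0.925820 ≠ 0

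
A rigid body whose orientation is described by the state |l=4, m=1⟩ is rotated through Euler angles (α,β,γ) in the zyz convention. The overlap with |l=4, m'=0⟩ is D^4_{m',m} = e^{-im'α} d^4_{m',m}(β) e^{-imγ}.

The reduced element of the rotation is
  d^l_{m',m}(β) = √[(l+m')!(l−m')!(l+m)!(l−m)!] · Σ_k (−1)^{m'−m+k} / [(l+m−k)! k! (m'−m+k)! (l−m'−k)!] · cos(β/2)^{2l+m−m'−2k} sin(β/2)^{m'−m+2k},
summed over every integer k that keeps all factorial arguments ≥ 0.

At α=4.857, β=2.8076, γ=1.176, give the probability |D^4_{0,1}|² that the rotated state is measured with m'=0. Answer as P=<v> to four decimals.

P=0.3162

D^4_{0,1}(4.8570,2.8076,1.1760) = e^{-i·0·4.8570}·d^4_{0,1}(2.8076)·e^{-i·1·1.1760}. Compute d first:
Half-angle: c=0.166221, s=0.986088. N=√(24·24·120·6)=643.987578
k∈{1,2,3,4} keeps every argument non-negative
  k=1: (−1)^0·643.9876/(144)·0.1662^7·0.9861^1 = +0.000015
  k=2: (−1)^1·643.9876/(24)·0.1662^5·0.9861^3 = -0.003265
  k=3: (−1)^2·643.9876/(24)·0.1662^3·0.9861^5 = +0.114896
  k=4: (−1)^3·643.9876/(144)·0.1662^1·0.9861^7 = -0.673927
d^4_{0,1}(2.8076) = +0.000015 -0.003265 +0.114896 -0.673927 = -0.562280
|D^4_{0,1}|² = |d^4_{0,1}(β)|² = (-0.562280)² = 0.316159 (the z-rotation phases have unit modulus)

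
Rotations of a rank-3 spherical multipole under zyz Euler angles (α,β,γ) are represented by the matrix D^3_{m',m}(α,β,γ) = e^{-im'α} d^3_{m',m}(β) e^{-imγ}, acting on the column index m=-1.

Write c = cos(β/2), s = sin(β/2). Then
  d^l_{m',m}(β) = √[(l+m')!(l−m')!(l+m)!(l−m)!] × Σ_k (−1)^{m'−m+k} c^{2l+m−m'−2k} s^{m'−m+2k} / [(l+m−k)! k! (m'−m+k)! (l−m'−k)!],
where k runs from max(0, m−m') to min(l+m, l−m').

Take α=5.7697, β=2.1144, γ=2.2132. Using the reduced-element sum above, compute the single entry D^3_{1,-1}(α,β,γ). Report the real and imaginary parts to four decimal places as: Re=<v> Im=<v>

First d^3_{1,-1}(β=2.1144), then the phase factors e^{-i(1)α} and e^{-i(-1)γ}:
c=cos(2.114400/2)=0.491313, s=sin(2.114400/2)=0.870983; N=√[24·2·2·24]=48.000000
The bounds max(0,m−m')=0 and min(l+m,l−m')=2 give 3 terms
  k=0: (−1)^2·48.0000/(8)·0.4913^4·0.8710^2 = +0.265218
  k=1: (−1)^3·48.0000/(6)·0.4913^2·0.8710^4 = -1.111336
  k=2: (−1)^4·48.0000/(48)·0.4913^0·0.8710^6 = +0.436575
d^3_{1,-1}(2.1144) = +0.265218 -1.111336 +0.436575 = -0.409543
Phases: e^{-i·(1)·5.7697}=+0.871038+0.491216i, e^{-i·(-1)·2.2132}=-0.599122+0.800658i ⇒ D=+0.374795-0.165089i

Re=0.3748 Im=-0.1651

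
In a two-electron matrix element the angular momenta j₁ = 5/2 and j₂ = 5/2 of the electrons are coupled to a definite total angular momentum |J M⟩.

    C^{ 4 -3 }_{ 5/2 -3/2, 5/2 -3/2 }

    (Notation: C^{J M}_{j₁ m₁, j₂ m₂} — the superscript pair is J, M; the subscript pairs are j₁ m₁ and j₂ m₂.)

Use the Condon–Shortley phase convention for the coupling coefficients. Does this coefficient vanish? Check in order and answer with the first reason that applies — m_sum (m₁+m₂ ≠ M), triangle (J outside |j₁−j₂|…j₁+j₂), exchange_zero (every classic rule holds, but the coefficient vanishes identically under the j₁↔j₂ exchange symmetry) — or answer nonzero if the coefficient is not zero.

m-sum: m₁+m₂ = -3/2+(-3/2) = -3, M = -3  ✓
triangle: |j₁−j₂| = 0 ≤ J = 4 ≤ j₁+j₂ = 5  ✓
exchange: j₁=j₂ and m₁=m₂, and (−1)^(j₁+j₂−J) = (−1)^1 = −1 forces ⟨j₁m₁;j₂m₂|JM⟩ = −⟨j₂m₂;j₁m₁|JM⟩ = −⟨j₁m₁;j₂m₂|JM⟩ ⇒ the coefficient vanishes identically
Racah sum check: Σ_k collapses to 0 ⇒ CG = 0

exchange_zero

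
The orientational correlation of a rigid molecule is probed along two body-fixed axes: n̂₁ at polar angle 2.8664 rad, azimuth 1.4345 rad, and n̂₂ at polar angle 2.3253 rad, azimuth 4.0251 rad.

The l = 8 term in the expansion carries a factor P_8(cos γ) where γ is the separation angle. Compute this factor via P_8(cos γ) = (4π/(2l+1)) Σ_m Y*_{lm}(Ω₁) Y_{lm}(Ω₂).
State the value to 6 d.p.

Term-by-term m-sum for l=8 (normalisation 4π/17 = 0.739198):
  m=-8: (+0.000007-0.000014i) × (+0.028963-0.028933i) = -0.000000-0.000001i  (running Σ = -0.000000-0.000001i)
  m=-7: (+0.000177+0.000126i) × (+0.153190+0.015159i) = +0.000025+0.000022i  (running Σ = +0.000025+0.000021i)
  m=-6: (-0.001336+0.001425i) × (+0.188773+0.282760i) = -0.000655-0.000109i  (running Σ = -0.000630-0.000087i)
  m=-5: (-0.007955-0.009808i) × (-0.134164+0.441757i) = +0.005400-0.002198i  (running Σ = +0.004770-0.002286i)
  m=-4: (+0.051530-0.031253i) × (-0.273777+0.113318i) = -0.010566+0.014396i  (running Σ = -0.005796+0.012110i)
  m=-3: (+0.082971+0.191481i) × (+0.125334+0.067024i) = -0.002435+0.029560i  (running Σ = -0.008231+0.041670i)
  m=-2: (-0.470352+0.131487i) × (+0.074317+0.373874i) = -0.084115-0.166081i  (running Σ = -0.092346-0.124411i)
  m=-1: (-0.084828-0.618518i) × (-0.021132+0.025746i) = +0.017717+0.010886i  (running Σ = -0.074630-0.113524i)
  m=0: (+0.039599-0.000000i) × (+0.368478+0.000000i) = +0.014591+0.000000i  (running Σ = -0.060038-0.113524i)
  m=1: (+0.084828-0.618518i) × (+0.021132+0.025746i) = +0.017717-0.010886i  (running Σ = -0.042322-0.124411i)
  m=2: (-0.470352-0.131487i) × (+0.074317-0.373874i) = -0.084115+0.166081i  (running Σ = -0.126437+0.041670i)
  m=3: (-0.082971+0.191481i) × (-0.125334+0.067024i) = -0.002435-0.029560i  (running Σ = -0.128871+0.012110i)
  m=4: (+0.051530+0.031253i) × (-0.273777-0.113318i) = -0.010566-0.014396i  (running Σ = -0.139438-0.002286i)
  m=5: (+0.007955-0.009808i) × (+0.134164+0.441757i) = +0.005400+0.002198i  (running Σ = -0.134038-0.000087i)
  m=6: (-0.001336-0.001425i) × (+0.188773-0.282760i) = -0.000655+0.000109i  (running Σ = -0.134693+0.000021i)
  m=7: (-0.000177+0.000126i) × (-0.153190+0.015159i) = +0.000025-0.000022i  (running Σ = -0.134668-0.000001i)
  m=8: (+0.000007+0.000014i) × (+0.028963+0.028933i) = -0.000000+0.000001i  (running Σ = -0.134668+0.000000i)
Total Σ_m = -0.134668+0.000000i. Multiply by 0.739198: -0.099546+0.000000i. P_8(cos γ) = -0.099546

-0.099546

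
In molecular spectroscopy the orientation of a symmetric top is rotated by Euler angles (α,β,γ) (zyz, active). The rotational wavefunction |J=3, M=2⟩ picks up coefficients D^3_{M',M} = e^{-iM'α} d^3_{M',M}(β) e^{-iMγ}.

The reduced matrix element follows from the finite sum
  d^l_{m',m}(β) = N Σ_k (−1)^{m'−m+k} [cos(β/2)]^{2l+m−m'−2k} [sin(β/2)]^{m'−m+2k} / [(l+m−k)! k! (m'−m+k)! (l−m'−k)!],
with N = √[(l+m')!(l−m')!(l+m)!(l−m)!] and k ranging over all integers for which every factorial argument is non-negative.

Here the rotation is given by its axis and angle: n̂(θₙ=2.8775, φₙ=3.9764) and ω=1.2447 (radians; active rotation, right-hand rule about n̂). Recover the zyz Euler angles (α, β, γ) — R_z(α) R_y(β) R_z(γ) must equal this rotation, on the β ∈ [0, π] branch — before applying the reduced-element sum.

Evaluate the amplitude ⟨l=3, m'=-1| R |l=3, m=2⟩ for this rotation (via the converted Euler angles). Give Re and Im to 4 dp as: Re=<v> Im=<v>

Re=0.0007 Im=0.0212

Axis–angle → zyz. n̂ = (sinθₙcosφₙ, sinθₙsinφₙ, cosθₙ) = (-0.175237, -0.193469, -0.965330), ω = 1.2447.
R = I cosω + sinω [n̂]ₓ + (1−cosω) n̂n̂ᵀ gives
  R = [+0.341218, +0.937499, -0.068303; -0.891415, +0.345787, +0.292935; +0.298245, -0.039069, +0.953690]
β = atan2(√(R₁₃²+R₂₃²), R₃₃) = 0.305524; α = atan2(R₂₃, R₁₃) mod 2π = 1.799869; γ = atan2(R₃₂, −R₃₁) mod 2π = 3.271847
D^3_{-1,2}(1.7999,0.3055,3.2718) = e^{-i·-1·1.7999}·d^3_{-1,2}(0.3055)·e^{-i·2·3.2718}. Compute d first:
With c≡cos(β/2)=0.988355 and s≡sin(β/2)=0.152168, N=[2·24·120·1]^{1/2}=75.894664
The bounds max(0,m−m')=3 and min(l+m,l−m')=4 give 2 terms
  k=3: (−1)^0·75.8947/(12)·0.9884^3·0.1522^3 = +0.021515
  k=4: (−1)^1·75.8947/(24)·0.9884^1·0.1522^5 = -0.000255
d^3_{-1,2}(0.3055) = +0.021515 -0.000255 = +0.021260
D = (-0.227075+0.973877i)·(+0.021260)·(+0.966259-0.257573i) = +0.000668+0.021250i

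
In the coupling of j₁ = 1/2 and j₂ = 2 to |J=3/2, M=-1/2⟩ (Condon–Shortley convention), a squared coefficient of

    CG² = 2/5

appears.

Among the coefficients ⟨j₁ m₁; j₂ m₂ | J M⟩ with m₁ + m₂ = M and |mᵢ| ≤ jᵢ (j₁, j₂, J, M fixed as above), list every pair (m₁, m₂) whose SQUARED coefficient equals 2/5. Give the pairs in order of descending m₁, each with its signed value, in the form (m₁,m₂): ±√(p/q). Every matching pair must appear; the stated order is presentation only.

Admissible pairs with m₁+m₂ = M = -1/2: (-1/2,0), (1/2,-1)
  (m₁,m₂)=(1/2,-1): CG² = 3/5, CG = +√(3/5)
  (m₁,m₂)=(-1/2,0): CG² = 2/5, CG = −√(2/5)   ← matches the target
Pairs with CG² = 2/5: (-1/2,0): −√(2/5)

(-1/2,0): −√(2/5)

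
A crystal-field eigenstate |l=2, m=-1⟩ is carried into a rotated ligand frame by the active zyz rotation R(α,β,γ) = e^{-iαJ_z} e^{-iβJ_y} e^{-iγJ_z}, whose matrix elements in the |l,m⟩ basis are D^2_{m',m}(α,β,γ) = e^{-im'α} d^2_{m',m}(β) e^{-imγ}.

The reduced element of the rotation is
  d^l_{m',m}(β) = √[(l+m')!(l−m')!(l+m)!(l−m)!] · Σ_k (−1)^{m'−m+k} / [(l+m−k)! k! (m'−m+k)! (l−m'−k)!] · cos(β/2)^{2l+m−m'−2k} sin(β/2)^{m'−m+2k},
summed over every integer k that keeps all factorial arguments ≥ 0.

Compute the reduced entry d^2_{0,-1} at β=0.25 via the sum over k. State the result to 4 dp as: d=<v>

d=-0.2936

d^2_{0,-1}(β=0.2500) via the finite sum:
Half-angle: c=0.992198, s=0.124675. N=√(2·2·1·6)=4.898979
Admissible k: 0..1 (factorial args all ≥0)
  k=0: (−1)^1·4.8990/(2)·0.9922^3·0.1247^1 = -0.298297
  k=1: (−1)^2·4.8990/(2)·0.9922^1·0.1247^3 = +0.004710
d^2_{0,-1}(0.2500) = -0.298297 +0.004710 = -0.293587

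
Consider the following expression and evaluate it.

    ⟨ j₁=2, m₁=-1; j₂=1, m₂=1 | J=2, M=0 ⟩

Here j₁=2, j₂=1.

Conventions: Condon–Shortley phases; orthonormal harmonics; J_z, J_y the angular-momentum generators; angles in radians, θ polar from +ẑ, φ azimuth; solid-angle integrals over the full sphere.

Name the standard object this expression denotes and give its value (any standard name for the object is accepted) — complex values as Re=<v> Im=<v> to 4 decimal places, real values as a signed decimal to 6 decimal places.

Clebsch–Gordan coefficient, −√(1/2) ≈ -0.707107

This is a Clebsch–Gordan (vector-coupling) coefficient.
√[5·1!3!1!/6! · 1!3!2!0!2!2!] = √(2)
  +(−1)^1/∏(1,0,2,1,1,0)! = -1/2  (running -1/2)
⟨..|..⟩ = √(2)·(-1/2) = -0.707107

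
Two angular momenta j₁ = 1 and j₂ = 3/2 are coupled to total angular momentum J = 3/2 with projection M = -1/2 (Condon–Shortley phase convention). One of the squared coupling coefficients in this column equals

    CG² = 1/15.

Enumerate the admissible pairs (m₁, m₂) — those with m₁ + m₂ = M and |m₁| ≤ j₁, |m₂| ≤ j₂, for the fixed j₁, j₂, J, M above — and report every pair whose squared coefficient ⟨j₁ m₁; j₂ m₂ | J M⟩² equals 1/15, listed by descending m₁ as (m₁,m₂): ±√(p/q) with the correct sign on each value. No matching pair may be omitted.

(0,-1/2): +√(1/15)

Admissible pairs with m₁+m₂ = M = -1/2: (-1,1/2), (0,-1/2), (1,-3/2)
  (m₁,m₂)=(1,-3/2): CG² = 2/5, CG = +√(2/5)
  (m₁,m₂)=(0,-1/2): CG² = 1/15, CG = +√(1/15)   ← matches the target
  (m₁,m₂)=(-1,1/2): CG² = 8/15, CG = −√(8/15)
Pairs with CG² = 1/15: (0,-1/2): +√(1/15)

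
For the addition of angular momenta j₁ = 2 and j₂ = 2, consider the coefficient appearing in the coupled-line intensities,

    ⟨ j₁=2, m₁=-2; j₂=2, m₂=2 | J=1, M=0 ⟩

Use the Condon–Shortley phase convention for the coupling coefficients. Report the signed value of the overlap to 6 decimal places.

√[3·3!1!1!/6! · 0!4!4!0!1!1!] = √(72/5)
  +(−1)^3/∏(3,0,1,1,0,0)! = -1/6  (running -1/6)
⟨..|..⟩ = √(72/5)·(-1/6) = -0.632456

-0.632456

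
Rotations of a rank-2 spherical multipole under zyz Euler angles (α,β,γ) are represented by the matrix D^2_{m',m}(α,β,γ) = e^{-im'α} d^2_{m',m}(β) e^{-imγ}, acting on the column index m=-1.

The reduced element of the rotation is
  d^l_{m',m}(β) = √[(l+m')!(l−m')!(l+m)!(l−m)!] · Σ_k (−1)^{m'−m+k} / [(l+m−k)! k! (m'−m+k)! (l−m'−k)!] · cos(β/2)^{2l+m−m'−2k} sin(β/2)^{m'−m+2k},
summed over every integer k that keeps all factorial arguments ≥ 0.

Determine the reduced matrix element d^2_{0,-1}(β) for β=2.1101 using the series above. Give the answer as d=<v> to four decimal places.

d^2_{0,-1}(β=2.1101) via the finite sum:
With c≡cos(β/2)=0.493184 and s≡sin(β/2)=0.869925, N=[2·2·1·6]^{1/2}=4.898979
k∈{0,1} keeps every argument non-negative
  k=0: (−1)^1·4.8990/(2)·0.4932^3·0.8699^1 = -0.255614
  k=1: (−1)^2·4.8990/(2)·0.4932^1·0.8699^3 = +0.795298
d^2_{0,-1}(2.1101) = -0.255614 +0.795298 = +0.539684

d=0.5397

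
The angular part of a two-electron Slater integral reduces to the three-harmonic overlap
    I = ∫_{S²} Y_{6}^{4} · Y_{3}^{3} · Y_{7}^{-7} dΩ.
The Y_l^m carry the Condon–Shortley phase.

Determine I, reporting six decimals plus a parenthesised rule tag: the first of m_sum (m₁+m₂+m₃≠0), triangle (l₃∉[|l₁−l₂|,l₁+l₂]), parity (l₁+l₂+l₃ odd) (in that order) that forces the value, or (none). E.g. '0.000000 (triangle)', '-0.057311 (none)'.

Rules hold: Σm=0, L=16 even, 3≤7≤9.
N = 13·7·15 = 1365
Δ = 2!·10!·4!/17! = 1/2042040
Racah Σ t=0..2: t=0:+1/207360 t=1:−1/57600 t=2:+1/207360 = -1/129600
⇒ 3j(6 3 7; 0 0 0)² = 168/12155, sgn +1
Racah Σ t=2..2: t=2:+1/174182400 = 1/174182400
⇒ 3j(6 3 7; 4 3 -7)² = 1/136, sgn +1
4πI² = N·(3j₀)²·(3jₘ)² = 441/3179
I = +1·√(0.138723/4π) = 0.10506767
No selection rule forces the value: the integral is nonzero (none).

0.105068 (none)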